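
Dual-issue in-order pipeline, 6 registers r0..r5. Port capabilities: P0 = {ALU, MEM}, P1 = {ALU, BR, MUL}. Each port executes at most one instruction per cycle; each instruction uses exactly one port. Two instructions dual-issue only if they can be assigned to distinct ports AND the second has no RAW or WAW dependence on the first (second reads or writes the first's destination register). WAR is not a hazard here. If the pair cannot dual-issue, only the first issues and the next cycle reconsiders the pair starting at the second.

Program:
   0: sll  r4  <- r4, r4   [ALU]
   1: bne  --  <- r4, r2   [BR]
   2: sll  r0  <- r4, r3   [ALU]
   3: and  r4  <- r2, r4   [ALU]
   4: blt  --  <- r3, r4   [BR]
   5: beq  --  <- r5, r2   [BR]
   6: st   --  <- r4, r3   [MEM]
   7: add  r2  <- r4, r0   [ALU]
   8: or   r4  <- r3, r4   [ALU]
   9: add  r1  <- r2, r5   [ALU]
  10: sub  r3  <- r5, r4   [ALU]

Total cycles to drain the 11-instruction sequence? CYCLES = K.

CYCLES = 7

#0 head=0: sll i0 RAW r4
#1 head=1: bne+sll i1/i2 pair
#2 head=3: and i3 RAW r4
#3 head=4: blt i4 no-port BR/BR
#4 head=5: beq+st i5/i6 pair
#5 head=7: add+or i7/i8 pair
#6 head=9: add+sub i9/i10 pair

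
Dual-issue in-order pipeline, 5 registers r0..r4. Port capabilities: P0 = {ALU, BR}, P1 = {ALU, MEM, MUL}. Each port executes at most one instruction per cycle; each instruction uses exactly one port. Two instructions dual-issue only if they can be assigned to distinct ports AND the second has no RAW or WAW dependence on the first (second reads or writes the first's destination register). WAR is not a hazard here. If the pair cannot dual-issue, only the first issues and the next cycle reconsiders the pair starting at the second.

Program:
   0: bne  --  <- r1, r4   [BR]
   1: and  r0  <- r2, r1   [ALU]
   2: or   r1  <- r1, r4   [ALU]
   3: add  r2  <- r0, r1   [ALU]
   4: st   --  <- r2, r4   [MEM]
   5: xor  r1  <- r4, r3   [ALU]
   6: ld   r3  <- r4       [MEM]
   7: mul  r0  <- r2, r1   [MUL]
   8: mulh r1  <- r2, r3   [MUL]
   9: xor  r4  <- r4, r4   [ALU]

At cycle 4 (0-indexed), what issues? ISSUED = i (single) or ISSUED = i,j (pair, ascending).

ISSUED = 6

#0 head=0: bne.BR;and.ALU i0&i1 pair
#1 head=2: or.ALU i2 RAW r1
#2 head=3: add.ALU i3 RAW r2
#3 head=4: st.MEM;xor.ALU i4&i5 pair
#4 head=6: ld.MEM i6 no-port MEM/MUL
#5 head=7: mul.MUL i7 no-port MUL/MUL
#6 head=8: mulh.MUL;xor.ALU i8&i9 pair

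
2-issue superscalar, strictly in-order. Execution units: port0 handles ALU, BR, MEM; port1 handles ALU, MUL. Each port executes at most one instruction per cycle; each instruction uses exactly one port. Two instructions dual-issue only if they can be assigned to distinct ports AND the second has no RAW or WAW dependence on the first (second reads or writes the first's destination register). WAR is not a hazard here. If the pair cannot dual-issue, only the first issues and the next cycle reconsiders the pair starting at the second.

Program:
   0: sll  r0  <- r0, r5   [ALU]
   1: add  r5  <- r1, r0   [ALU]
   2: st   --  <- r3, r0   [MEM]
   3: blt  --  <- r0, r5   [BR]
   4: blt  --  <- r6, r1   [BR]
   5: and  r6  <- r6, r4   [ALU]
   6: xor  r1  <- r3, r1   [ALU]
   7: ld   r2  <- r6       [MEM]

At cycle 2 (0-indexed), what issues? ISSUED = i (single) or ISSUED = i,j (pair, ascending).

c0: i0 sll  RAW r0
c1: i1,i2 add/st  dual
c2: i3 blt  no-port BR/BR
c3: i4,i5 blt/and  dual
c4: i6,i7 xor/ld  dual

ISSUED = 3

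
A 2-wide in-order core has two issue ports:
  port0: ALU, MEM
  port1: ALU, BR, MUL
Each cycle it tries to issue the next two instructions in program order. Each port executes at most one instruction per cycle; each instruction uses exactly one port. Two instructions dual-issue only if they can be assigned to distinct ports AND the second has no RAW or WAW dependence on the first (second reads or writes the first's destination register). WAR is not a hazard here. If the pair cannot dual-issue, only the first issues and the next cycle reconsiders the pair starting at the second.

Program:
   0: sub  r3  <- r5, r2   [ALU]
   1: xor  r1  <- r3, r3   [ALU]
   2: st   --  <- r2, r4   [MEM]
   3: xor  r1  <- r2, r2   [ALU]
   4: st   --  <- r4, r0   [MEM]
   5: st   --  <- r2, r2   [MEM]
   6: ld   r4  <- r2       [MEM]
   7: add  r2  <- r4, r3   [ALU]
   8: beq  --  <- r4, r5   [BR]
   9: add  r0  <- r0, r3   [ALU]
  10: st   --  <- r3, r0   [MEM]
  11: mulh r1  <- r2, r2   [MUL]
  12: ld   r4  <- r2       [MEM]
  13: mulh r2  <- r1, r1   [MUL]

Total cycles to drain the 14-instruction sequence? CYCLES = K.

CYCLES = 9

t=0 i0:sub.ALU ; RAW r3
t=1 i1,i2:xor.ALU/st.MEM ; dual
t=2 i3,i4:xor.ALU/st.MEM ; dual
t=3 i5:st.MEM ; no-port MEM/MEM
t=4 i6:ld.MEM ; RAW r4
t=5 i7,i8:add.ALU/beq.BR ; dual
t=6 i9:add.ALU ; RAW r0
t=7 i10,i11:st.MEM/mulh.MUL ; dual
t=8 i12,i13:ld.MEM/mulh.MUL ; dual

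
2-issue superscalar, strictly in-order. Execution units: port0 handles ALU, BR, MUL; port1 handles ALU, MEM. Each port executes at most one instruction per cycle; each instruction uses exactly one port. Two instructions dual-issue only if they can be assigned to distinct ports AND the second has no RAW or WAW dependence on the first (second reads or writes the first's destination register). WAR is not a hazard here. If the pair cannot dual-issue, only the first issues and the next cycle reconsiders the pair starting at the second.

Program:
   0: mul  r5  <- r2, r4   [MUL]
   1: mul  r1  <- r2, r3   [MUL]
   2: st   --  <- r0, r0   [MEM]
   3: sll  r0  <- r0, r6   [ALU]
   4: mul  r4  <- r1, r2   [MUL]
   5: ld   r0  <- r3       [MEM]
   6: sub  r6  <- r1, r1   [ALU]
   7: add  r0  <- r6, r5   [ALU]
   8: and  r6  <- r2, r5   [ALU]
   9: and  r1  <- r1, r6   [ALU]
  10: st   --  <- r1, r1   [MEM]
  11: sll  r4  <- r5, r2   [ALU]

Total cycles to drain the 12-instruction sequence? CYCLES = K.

  cy0 -> i0 (mul.MUL) no-port MUL/MUL
  cy1 -> i1&i2 (mul.MUL st.MEM) pair
  cy2 -> i3&i4 (sll.ALU mul.MUL) pair
  cy3 -> i5&i6 (ld.MEM sub.ALU) pair
  cy4 -> i7&i8 (add.ALU and.ALU) pair
  cy5 -> i9 (and.ALU) RAW r1
  cy6 -> i10&i11 (st.MEM sll.ALU) pair

CYCLES = 7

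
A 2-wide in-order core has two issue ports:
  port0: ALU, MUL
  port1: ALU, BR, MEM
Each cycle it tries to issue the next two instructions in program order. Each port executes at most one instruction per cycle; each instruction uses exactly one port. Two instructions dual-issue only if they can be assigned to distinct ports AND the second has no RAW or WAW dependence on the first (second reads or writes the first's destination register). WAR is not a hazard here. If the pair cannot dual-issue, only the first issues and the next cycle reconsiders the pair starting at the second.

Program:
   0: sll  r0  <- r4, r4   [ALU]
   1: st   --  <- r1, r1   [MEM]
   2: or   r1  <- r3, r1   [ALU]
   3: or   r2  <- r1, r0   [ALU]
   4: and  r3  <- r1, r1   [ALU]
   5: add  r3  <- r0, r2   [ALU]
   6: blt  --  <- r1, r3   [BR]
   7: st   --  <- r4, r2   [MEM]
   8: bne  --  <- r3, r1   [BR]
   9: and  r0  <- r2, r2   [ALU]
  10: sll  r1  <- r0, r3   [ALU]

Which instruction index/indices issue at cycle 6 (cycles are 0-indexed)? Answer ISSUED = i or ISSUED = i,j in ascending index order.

ISSUED = 8,9

#0 head=0: sll.ALU;st.MEM i0&i1 2-wide
#1 head=2: or.ALU i2 RAW r1
#2 head=3: or.ALU;and.ALU i3&i4 2-wide
#3 head=5: add.ALU i5 RAW r3
#4 head=6: blt.BR i6 no-port BR/MEM
#5 head=7: st.MEM i7 no-port MEM/BR
#6 head=8: bne.BR;and.ALU i8&i9 2-wide
#7 head=10: sll.ALU i10 tail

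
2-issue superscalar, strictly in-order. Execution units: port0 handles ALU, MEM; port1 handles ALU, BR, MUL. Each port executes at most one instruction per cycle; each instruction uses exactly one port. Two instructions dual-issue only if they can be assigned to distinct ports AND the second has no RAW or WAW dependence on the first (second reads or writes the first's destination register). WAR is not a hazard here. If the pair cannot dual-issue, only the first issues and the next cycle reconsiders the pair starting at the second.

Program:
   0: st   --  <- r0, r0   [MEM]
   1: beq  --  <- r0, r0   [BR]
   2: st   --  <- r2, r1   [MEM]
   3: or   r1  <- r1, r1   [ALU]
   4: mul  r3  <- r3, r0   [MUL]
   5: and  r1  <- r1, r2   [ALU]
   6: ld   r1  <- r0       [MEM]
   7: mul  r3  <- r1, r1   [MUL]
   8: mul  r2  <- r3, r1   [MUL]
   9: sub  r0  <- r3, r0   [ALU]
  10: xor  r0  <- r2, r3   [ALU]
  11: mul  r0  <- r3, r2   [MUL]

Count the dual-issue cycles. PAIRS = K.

PAIRS = 4

  cy0 -> i0+i1 (st.MEM+beq.BR) dual
  cy1 -> i2+i3 (st.MEM+or.ALU) dual
  cy2 -> i4+i5 (mul.MUL+and.ALU) dual
  cy3 -> i6 (ld.MEM) RAW r1
  cy4 -> i7 (mul.MUL) no-port MUL/MUL
  cy5 -> i8+i9 (mul.MUL+sub.ALU) dual
  cy6 -> i10 (xor.ALU) WAW r0
  cy7 -> i11 (mul.MUL) tail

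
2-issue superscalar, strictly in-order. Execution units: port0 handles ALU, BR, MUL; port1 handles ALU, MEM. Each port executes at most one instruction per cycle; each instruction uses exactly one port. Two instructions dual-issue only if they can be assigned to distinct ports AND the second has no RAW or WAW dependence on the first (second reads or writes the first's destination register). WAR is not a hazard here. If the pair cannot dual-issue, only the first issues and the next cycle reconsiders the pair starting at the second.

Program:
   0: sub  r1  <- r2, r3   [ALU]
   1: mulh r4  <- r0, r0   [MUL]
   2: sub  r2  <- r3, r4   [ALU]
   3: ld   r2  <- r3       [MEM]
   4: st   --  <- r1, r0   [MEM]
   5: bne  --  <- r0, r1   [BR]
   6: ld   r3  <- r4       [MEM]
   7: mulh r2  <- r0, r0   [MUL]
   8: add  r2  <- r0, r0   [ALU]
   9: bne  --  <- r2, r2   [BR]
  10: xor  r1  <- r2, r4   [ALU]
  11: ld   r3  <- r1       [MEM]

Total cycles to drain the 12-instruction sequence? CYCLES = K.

CYCLES = 8

#0 head=0: sub.ALU+mulh.MUL i0+i1 2-wide
#1 head=2: sub.ALU i2 WAW r2
#2 head=3: ld.MEM i3 no-port MEM/MEM
#3 head=4: st.MEM+bne.BR i4+i5 2-wide
#4 head=6: ld.MEM+mulh.MUL i6+i7 2-wide
#5 head=8: add.ALU i8 RAW r2
#6 head=9: bne.BR+xor.ALU i9+i10 2-wide
#7 head=11: ld.MEM i11 tail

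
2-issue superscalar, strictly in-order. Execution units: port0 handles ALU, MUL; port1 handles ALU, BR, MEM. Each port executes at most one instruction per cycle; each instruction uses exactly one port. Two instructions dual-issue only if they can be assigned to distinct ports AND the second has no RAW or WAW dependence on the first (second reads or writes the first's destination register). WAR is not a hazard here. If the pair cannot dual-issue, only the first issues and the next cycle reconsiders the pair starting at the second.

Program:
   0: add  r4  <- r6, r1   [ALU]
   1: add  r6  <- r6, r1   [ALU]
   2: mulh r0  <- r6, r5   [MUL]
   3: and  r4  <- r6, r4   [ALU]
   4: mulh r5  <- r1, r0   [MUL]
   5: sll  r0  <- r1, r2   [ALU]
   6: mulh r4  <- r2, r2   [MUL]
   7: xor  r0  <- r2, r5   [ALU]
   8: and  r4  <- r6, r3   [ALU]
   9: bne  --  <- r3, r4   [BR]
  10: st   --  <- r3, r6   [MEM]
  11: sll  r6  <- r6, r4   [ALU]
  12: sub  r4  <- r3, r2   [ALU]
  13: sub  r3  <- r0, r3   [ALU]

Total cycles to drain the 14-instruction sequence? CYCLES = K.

CYCLES = 8

c0: i0&i1 add add  pair
c1: i2&i3 mulh and  pair
c2: i4&i5 mulh sll  pair
c3: i6&i7 mulh xor  pair
c4: i8 and  RAW r4
c5: i9 bne  no-port BR/MEM
c6: i10&i11 st sll  pair
c7: i12&i13 sub sub  pair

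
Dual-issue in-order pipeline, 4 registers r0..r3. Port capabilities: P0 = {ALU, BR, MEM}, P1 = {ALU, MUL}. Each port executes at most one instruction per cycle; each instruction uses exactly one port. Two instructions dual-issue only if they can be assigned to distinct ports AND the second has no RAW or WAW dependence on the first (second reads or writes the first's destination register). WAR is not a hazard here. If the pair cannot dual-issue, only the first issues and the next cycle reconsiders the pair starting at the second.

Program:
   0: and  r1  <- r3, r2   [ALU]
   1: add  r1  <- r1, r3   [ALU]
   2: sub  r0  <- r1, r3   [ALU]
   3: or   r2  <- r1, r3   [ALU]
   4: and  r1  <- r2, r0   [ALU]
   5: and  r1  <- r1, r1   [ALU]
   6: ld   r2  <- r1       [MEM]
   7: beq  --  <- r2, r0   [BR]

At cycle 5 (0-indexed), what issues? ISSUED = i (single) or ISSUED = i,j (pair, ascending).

[0] i0  and  -- RAW+WAW r1
[1] i1  add  -- RAW r1
[2] i2&i3  sub or  -- dual
[3] i4  and  -- RAW+WAW r1
[4] i5  and  -- RAW r1
[5] i6  ld  -- no-port MEM/BR
[6] i7  beq  -- tail

ISSUED = 6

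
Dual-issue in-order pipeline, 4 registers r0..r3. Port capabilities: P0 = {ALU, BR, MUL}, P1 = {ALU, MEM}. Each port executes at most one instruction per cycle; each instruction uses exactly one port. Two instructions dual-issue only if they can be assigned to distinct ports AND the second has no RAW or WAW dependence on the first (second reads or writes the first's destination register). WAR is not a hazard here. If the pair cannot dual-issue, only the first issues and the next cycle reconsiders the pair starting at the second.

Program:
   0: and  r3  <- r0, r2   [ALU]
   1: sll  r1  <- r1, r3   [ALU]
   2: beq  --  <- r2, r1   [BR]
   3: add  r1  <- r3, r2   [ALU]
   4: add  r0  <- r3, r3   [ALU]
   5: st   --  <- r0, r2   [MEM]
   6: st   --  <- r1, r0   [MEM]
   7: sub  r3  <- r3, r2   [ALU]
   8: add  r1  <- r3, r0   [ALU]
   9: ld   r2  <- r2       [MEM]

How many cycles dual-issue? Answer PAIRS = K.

PAIRS = 3

  cy0 -> i0 (and.ALU) RAW r3
  cy1 -> i1 (sll.ALU) RAW r1
  cy2 -> i2,i3 (beq.BR/add.ALU) dual
  cy3 -> i4 (add.ALU) RAW r0
  cy4 -> i5 (st.MEM) no-port MEM/MEM
  cy5 -> i6,i7 (st.MEM/sub.ALU) dual
  cy6 -> i8,i9 (add.ALU/ld.MEM) dual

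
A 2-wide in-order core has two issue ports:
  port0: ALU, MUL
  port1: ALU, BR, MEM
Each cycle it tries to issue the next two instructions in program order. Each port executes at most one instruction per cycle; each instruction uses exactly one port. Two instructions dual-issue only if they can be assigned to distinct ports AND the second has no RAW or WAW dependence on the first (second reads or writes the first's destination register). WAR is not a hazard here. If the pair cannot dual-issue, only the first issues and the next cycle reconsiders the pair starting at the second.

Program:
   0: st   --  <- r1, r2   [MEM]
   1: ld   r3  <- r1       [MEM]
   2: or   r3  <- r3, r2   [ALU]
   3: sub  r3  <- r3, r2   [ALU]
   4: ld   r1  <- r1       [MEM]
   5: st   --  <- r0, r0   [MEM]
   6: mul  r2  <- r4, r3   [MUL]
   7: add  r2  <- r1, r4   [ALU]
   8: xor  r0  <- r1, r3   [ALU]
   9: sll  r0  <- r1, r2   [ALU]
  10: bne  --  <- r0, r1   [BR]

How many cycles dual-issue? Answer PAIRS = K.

#0 head=0: st i0 no-port MEM/MEM
#1 head=1: ld i1 RAW+WAW r3
#2 head=2: or i2 RAW+WAW r3
#3 head=3: sub+ld i3,i4 2-wide
#4 head=5: st+mul i5,i6 2-wide
#5 head=7: add+xor i7,i8 2-wide
#6 head=9: sll i9 RAW r0
#7 head=10: bne i10 tail

PAIRS = 3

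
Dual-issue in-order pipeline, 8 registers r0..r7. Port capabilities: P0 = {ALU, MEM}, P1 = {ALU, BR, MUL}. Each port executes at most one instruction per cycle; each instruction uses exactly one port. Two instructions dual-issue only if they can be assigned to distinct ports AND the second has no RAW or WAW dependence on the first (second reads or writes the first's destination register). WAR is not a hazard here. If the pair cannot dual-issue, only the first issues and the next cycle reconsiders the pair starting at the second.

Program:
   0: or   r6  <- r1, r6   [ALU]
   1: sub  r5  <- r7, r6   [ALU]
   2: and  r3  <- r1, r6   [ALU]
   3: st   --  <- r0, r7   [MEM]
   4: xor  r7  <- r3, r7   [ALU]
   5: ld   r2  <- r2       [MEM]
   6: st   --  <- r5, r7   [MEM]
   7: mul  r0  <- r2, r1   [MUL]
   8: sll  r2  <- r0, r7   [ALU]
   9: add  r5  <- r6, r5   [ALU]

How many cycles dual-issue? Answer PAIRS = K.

t=0 i0:or ; RAW r6
t=1 i1+i2:sub/and ; 2-wide
t=2 i3+i4:st/xor ; 2-wide
t=3 i5:ld ; no-port MEM/MEM
t=4 i6+i7:st/mul ; 2-wide
t=5 i8+i9:sll/add ; 2-wide

PAIRS = 4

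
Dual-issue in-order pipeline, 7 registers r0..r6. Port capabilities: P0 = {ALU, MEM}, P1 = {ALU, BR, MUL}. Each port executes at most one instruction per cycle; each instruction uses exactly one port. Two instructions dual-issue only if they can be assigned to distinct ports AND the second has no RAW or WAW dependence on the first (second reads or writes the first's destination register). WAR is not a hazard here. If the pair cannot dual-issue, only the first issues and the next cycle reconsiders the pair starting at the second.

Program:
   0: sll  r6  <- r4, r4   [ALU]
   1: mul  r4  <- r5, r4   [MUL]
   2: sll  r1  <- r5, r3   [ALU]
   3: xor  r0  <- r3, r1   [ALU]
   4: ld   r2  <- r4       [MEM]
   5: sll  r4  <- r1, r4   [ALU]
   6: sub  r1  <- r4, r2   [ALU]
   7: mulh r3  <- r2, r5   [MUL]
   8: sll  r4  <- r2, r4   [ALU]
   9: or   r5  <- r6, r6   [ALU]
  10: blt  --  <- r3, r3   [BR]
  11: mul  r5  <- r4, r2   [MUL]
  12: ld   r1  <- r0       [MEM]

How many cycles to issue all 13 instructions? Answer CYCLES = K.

CYCLES = 8

#0 head=0: sll/mul i0/i1 2-wide
#1 head=2: sll i2 RAW r1
#2 head=3: xor/ld i3/i4 2-wide
#3 head=5: sll i5 RAW r4
#4 head=6: sub/mulh i6/i7 2-wide
#5 head=8: sll/or i8/i9 2-wide
#6 head=10: blt i10 no-port BR/MUL
#7 head=11: mul/ld i11/i12 2-wide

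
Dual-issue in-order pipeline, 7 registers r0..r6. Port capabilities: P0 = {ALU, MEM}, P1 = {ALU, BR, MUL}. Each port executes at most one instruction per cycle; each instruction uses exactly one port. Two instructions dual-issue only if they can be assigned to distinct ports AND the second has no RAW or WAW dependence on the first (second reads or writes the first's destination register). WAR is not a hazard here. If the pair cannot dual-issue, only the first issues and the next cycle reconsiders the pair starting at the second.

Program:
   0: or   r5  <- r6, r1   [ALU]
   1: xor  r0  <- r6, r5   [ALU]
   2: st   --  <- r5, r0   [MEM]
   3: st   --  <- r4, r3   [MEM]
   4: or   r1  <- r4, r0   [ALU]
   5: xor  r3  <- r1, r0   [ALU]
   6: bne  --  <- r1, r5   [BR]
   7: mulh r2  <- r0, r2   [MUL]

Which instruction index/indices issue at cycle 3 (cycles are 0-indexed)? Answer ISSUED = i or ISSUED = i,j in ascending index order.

  cy0 -> i0 (or) RAW r5
  cy1 -> i1 (xor) RAW r0
  cy2 -> i2 (st) no-port MEM/MEM
  cy3 -> i3/i4 (st;or) pair
  cy4 -> i5/i6 (xor;bne) pair
  cy5 -> i7 (mulh) tail

ISSUED = 3,4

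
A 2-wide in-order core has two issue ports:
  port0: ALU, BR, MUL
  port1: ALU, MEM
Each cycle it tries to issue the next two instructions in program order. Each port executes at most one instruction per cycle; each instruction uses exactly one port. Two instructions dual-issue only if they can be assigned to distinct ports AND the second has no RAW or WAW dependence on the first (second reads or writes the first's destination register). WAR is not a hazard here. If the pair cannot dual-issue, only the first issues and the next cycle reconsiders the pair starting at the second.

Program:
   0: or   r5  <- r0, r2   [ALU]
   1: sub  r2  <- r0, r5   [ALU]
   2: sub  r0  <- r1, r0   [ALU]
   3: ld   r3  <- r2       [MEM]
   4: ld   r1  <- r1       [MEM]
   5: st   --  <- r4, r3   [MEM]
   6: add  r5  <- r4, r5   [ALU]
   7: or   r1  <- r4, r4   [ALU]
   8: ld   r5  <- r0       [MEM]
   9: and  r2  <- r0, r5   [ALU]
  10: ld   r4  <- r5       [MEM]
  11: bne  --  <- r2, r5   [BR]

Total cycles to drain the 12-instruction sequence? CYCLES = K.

CYCLES = 8

t=0 i0:or.ALU ; RAW r5
t=1 i1/i2:sub.ALU/sub.ALU ; pair
t=2 i3:ld.MEM ; no-port MEM/MEM
t=3 i4:ld.MEM ; no-port MEM/MEM
t=4 i5/i6:st.MEM/add.ALU ; pair
t=5 i7/i8:or.ALU/ld.MEM ; pair
t=6 i9/i10:and.ALU/ld.MEM ; pair
t=7 i11:bne.BR ; tail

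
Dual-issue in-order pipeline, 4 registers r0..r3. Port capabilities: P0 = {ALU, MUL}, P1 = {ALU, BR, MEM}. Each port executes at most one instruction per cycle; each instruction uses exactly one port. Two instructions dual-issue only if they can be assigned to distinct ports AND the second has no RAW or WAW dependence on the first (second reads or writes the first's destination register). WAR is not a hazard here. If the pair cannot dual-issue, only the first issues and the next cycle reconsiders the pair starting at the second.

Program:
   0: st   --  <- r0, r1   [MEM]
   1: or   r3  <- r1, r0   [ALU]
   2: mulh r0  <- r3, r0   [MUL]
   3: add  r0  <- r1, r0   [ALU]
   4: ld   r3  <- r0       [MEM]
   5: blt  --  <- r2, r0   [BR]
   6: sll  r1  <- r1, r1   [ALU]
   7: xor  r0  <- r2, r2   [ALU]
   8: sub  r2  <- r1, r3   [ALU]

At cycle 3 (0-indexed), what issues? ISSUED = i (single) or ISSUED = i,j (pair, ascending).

ISSUED = 4

0. st+or @i0+i1  | dual
1. mulh @i2  | RAW+WAW r0
2. add @i3  | RAW r0
3. ld @i4  | no-port MEM/BR
4. blt+sll @i5+i6  | dual
5. xor+sub @i7+i8  | dual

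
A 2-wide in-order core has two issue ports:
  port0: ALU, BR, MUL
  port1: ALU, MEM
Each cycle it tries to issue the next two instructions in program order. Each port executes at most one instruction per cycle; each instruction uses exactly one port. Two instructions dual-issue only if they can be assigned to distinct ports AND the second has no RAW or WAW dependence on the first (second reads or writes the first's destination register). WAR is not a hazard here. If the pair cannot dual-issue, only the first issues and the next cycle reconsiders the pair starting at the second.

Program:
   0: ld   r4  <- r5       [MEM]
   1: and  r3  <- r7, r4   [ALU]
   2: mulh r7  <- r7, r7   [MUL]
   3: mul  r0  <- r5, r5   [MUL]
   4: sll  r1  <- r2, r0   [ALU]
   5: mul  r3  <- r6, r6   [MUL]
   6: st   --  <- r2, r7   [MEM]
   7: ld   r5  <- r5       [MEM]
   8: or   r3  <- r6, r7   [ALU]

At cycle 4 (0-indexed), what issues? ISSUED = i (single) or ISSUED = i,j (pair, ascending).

ISSUED = 6

0. ld @i0  | RAW r4
1. and+mulh @i1,i2  | pair
2. mul @i3  | RAW r0
3. sll+mul @i4,i5  | pair
4. st @i6  | no-port MEM/MEM
5. ld+or @i7,i8  | pair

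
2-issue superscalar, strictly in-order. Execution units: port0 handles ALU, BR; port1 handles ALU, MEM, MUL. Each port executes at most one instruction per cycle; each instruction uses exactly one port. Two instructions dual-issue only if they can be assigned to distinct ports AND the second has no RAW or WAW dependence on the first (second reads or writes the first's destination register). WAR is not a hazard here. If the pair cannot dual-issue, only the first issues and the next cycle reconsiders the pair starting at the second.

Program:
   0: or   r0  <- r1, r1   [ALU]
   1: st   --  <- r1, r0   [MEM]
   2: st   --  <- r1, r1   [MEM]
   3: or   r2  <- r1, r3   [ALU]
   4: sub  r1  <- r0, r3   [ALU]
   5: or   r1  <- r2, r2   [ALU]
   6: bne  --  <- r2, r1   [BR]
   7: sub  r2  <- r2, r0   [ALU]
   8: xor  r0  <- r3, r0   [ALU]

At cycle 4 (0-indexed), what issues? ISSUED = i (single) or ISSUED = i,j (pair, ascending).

ISSUED = 5

#0 head=0: or.ALU i0 RAW r0
#1 head=1: st.MEM i1 no-port MEM/MEM
#2 head=2: st.MEM;or.ALU i2,i3 pair
#3 head=4: sub.ALU i4 WAW r1
#4 head=5: or.ALU i5 RAW r1
#5 head=6: bne.BR;sub.ALU i6,i7 pair
#6 head=8: xor.ALU i8 tail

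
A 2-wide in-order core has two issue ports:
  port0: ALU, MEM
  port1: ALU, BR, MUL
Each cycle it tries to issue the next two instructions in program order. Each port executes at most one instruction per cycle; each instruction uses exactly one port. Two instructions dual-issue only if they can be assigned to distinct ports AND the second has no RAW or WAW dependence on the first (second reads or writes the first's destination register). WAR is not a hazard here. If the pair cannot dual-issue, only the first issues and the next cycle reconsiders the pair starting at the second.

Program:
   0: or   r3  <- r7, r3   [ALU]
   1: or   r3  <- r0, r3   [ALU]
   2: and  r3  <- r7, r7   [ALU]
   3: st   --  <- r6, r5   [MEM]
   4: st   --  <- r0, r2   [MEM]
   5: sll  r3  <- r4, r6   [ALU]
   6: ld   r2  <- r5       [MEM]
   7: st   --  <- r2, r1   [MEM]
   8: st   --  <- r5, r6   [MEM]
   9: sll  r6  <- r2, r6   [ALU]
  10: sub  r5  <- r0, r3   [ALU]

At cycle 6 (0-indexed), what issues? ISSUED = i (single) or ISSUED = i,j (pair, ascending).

ISSUED = 8,9

#0 head=0: or.ALU i0 RAW+WAW r3
#1 head=1: or.ALU i1 WAW r3
#2 head=2: and.ALU;st.MEM i2&i3 pair
#3 head=4: st.MEM;sll.ALU i4&i5 pair
#4 head=6: ld.MEM i6 no-port MEM/MEM
#5 head=7: st.MEM i7 no-port MEM/MEM
#6 head=8: st.MEM;sll.ALU i8&i9 pair
#7 head=10: sub.ALU i10 tail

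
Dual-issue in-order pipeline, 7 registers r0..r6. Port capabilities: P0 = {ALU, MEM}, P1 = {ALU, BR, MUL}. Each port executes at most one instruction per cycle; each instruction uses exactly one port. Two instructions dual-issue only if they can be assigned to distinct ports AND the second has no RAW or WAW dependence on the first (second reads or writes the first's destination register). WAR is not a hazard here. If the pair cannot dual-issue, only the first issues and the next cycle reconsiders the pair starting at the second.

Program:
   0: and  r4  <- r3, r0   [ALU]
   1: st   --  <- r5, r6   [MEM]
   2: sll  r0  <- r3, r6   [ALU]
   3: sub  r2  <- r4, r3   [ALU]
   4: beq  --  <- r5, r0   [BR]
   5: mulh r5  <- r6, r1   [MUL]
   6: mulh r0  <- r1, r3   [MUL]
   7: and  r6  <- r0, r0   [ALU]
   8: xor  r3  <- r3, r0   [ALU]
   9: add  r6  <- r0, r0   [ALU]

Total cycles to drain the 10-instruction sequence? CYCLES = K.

CYCLES = 7

c0: i0,i1 and.ALU/st.MEM  dual
c1: i2,i3 sll.ALU/sub.ALU  dual
c2: i4 beq.BR  no-port BR/MUL
c3: i5 mulh.MUL  no-port MUL/MUL
c4: i6 mulh.MUL  RAW r0
c5: i7,i8 and.ALU/xor.ALU  dual
c6: i9 add.ALU  tail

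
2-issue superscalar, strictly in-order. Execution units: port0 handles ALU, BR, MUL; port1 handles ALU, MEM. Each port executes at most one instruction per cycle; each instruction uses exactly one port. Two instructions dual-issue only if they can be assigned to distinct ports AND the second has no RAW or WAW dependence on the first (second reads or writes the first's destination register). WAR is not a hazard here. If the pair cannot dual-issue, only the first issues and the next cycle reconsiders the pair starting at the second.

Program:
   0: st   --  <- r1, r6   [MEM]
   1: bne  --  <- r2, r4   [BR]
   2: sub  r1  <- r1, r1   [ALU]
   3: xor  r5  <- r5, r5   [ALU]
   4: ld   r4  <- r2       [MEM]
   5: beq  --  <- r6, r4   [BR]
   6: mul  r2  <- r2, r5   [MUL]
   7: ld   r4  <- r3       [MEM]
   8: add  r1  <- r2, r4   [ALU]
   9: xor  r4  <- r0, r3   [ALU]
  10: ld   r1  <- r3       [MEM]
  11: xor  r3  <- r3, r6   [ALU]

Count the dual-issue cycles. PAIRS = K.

PAIRS = 5

t=0 i0+i1:st;bne ; pair
t=1 i2+i3:sub;xor ; pair
t=2 i4:ld ; RAW r4
t=3 i5:beq ; no-port BR/MUL
t=4 i6+i7:mul;ld ; pair
t=5 i8+i9:add;xor ; pair
t=6 i10+i11:ld;xor ; pair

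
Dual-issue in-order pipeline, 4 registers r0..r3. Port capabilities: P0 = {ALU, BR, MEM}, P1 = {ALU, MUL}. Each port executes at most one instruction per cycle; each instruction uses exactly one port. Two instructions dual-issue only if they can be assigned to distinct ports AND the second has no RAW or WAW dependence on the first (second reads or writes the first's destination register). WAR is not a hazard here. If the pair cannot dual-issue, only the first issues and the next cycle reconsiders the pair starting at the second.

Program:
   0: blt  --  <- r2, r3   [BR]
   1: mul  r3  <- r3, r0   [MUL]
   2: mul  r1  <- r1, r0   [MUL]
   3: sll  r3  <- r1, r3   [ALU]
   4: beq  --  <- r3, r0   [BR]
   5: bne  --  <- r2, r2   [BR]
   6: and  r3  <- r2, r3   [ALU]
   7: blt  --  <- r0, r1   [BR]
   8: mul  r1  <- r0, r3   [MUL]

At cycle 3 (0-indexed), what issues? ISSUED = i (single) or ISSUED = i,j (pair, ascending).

ISSUED = 4

#0 head=0: blt;mul i0/i1 2-wide
#1 head=2: mul i2 RAW r1
#2 head=3: sll i3 RAW r3
#3 head=4: beq i4 no-port BR/BR
#4 head=5: bne;and i5/i6 2-wide
#5 head=7: blt;mul i7/i8 2-wide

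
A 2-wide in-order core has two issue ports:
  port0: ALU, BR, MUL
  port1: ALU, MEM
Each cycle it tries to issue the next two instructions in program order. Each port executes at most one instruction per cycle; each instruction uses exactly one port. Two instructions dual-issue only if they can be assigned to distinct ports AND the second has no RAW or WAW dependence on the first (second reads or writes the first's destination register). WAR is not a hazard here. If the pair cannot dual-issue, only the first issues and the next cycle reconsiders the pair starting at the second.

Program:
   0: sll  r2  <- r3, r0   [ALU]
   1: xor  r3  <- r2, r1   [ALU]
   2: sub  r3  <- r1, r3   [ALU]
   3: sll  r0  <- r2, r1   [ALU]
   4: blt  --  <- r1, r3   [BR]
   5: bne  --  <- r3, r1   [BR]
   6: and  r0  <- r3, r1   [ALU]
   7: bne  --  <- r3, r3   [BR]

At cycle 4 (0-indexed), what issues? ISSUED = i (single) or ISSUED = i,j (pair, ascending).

t=0 i0:sll ; RAW r2
t=1 i1:xor ; RAW+WAW r3
t=2 i2,i3:sub;sll ; 2-wide
t=3 i4:blt ; no-port BR/BR
t=4 i5,i6:bne;and ; 2-wide
t=5 i7:bne ; tail

ISSUED = 5,6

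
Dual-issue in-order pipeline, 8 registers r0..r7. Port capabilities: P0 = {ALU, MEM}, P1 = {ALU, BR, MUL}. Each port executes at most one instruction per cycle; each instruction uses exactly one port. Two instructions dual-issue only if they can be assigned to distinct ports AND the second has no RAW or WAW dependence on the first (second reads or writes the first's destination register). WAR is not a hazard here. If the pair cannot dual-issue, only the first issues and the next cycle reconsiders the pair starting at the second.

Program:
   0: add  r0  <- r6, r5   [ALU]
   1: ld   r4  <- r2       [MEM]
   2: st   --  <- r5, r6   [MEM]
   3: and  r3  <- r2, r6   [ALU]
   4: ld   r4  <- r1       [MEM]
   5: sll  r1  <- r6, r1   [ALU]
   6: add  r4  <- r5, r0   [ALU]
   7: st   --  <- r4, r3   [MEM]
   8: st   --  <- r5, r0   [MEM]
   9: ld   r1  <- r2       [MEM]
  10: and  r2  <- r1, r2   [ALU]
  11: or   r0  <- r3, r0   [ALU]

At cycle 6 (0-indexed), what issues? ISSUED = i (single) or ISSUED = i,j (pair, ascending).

ISSUED = 9

#0 head=0: add.ALU ld.MEM i0+i1 dual
#1 head=2: st.MEM and.ALU i2+i3 dual
#2 head=4: ld.MEM sll.ALU i4+i5 dual
#3 head=6: add.ALU i6 RAW r4
#4 head=7: st.MEM i7 no-port MEM/MEM
#5 head=8: st.MEM i8 no-port MEM/MEM
#6 head=9: ld.MEM i9 RAW r1
#7 head=10: and.ALU or.ALU i10+i11 dual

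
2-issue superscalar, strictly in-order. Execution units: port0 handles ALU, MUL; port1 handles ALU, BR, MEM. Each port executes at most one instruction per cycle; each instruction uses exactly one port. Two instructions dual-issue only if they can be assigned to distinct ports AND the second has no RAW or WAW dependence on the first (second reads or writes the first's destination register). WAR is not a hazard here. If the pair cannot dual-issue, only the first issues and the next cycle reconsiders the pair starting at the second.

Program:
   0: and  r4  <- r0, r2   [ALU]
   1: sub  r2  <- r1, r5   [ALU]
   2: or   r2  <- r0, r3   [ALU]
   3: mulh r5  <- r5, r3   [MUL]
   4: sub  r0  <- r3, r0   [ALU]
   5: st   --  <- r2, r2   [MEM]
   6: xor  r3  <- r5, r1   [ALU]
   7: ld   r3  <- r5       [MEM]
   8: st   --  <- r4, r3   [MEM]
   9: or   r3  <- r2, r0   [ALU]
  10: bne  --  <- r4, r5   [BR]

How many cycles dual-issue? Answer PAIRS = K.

PAIRS = 4

0. and sub @i0&i1  | pair
1. or mulh @i2&i3  | pair
2. sub st @i4&i5  | pair
3. xor @i6  | WAW r3
4. ld @i7  | no-port MEM/MEM
5. st or @i8&i9  | pair
6. bne @i10  | tail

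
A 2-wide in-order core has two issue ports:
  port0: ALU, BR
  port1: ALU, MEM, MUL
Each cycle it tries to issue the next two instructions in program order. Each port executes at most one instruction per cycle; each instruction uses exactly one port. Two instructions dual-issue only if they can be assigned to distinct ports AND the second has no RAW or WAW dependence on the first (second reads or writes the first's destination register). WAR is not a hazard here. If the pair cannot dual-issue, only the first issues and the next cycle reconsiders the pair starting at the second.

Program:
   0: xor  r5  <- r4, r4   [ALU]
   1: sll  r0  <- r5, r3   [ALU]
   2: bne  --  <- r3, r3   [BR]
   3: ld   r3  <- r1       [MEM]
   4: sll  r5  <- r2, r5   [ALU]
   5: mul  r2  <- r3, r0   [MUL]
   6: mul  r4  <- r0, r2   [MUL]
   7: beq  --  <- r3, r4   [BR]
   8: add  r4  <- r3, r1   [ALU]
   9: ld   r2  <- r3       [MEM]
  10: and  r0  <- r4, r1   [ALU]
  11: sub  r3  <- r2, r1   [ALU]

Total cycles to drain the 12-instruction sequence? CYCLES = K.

CYCLES = 8

  cy0 -> i0 (xor) RAW r5
  cy1 -> i1&i2 (sll;bne) dual
  cy2 -> i3&i4 (ld;sll) dual
  cy3 -> i5 (mul) no-port MUL/MUL
  cy4 -> i6 (mul) RAW r4
  cy5 -> i7&i8 (beq;add) dual
  cy6 -> i9&i10 (ld;and) dual
  cy7 -> i11 (sub) tail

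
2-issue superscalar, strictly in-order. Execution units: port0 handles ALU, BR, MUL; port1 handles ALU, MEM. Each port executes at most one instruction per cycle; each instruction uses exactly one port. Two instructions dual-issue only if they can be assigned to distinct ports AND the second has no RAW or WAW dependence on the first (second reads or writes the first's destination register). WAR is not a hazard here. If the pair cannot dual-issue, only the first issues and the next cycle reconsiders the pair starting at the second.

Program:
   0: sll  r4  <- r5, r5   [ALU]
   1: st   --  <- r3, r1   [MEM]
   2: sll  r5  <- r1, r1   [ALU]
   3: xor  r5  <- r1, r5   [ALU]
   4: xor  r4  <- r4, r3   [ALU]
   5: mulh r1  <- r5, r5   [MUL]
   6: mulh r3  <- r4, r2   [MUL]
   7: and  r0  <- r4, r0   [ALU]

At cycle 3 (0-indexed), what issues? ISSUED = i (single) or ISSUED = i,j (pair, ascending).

ISSUED = 5

c0: i0,i1 sll.ALU;st.MEM  pair
c1: i2 sll.ALU  RAW+WAW r5
c2: i3,i4 xor.ALU;xor.ALU  pair
c3: i5 mulh.MUL  no-port MUL/MUL
c4: i6,i7 mulh.MUL;and.ALU  pair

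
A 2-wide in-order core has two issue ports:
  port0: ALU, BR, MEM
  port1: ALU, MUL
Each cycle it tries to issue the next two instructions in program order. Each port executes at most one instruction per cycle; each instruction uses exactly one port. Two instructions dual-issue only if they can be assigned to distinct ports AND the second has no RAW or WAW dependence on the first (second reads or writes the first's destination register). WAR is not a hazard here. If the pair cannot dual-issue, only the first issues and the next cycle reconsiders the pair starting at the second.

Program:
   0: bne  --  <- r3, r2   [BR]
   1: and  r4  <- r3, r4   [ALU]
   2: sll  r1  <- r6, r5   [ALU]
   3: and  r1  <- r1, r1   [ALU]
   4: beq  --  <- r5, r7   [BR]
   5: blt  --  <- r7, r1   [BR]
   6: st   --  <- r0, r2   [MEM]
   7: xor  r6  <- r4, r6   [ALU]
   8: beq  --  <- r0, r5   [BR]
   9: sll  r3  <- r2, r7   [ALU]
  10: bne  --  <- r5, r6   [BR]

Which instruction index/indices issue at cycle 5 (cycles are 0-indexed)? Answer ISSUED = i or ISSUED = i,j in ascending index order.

ISSUED = 8,9

  cy0 -> i0+i1 (bne.BR+and.ALU) 2-wide
  cy1 -> i2 (sll.ALU) RAW+WAW r1
  cy2 -> i3+i4 (and.ALU+beq.BR) 2-wide
  cy3 -> i5 (blt.BR) no-port BR/MEM
  cy4 -> i6+i7 (st.MEM+xor.ALU) 2-wide
  cy5 -> i8+i9 (beq.BR+sll.ALU) 2-wide
  cy6 -> i10 (bne.BR) tail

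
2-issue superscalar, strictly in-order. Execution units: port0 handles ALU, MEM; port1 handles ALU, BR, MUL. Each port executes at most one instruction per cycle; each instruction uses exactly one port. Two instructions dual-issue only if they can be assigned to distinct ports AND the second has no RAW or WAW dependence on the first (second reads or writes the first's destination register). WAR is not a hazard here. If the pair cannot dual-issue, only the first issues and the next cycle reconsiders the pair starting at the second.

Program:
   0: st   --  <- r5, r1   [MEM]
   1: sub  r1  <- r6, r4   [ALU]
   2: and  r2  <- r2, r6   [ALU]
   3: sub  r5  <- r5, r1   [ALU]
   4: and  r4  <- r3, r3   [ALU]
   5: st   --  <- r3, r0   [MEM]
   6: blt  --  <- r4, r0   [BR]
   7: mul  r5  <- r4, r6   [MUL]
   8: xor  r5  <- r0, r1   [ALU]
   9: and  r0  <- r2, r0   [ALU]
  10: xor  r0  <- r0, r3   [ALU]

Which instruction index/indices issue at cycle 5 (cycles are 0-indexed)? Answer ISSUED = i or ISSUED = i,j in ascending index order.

ISSUED = 8,9

[0] i0&i1  st;sub  -- dual
[1] i2&i3  and;sub  -- dual
[2] i4&i5  and;st  -- dual
[3] i6  blt  -- no-port BR/MUL
[4] i7  mul  -- WAW r5
[5] i8&i9  xor;and  -- dual
[6] i10  xor  -- tail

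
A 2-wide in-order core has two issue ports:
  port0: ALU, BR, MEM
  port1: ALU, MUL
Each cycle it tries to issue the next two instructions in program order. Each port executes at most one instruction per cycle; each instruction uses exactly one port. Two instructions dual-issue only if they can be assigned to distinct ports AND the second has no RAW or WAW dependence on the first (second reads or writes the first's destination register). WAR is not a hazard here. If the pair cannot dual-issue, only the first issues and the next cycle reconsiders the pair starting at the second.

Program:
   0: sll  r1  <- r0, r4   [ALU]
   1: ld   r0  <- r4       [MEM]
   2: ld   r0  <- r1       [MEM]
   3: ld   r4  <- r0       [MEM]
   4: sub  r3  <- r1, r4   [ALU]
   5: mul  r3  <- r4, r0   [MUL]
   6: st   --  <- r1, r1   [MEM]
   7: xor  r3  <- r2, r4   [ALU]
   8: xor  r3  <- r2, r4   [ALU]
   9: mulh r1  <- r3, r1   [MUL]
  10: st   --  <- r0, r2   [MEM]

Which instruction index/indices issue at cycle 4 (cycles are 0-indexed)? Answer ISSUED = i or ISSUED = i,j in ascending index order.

  cy0 -> i0+i1 (sll/ld) pair
  cy1 -> i2 (ld) no-port MEM/MEM
  cy2 -> i3 (ld) RAW r4
  cy3 -> i4 (sub) WAW r3
  cy4 -> i5+i6 (mul/st) pair
  cy5 -> i7 (xor) WAW r3
  cy6 -> i8 (xor) RAW r3
  cy7 -> i9+i10 (mulh/st) pair

ISSUED = 5,6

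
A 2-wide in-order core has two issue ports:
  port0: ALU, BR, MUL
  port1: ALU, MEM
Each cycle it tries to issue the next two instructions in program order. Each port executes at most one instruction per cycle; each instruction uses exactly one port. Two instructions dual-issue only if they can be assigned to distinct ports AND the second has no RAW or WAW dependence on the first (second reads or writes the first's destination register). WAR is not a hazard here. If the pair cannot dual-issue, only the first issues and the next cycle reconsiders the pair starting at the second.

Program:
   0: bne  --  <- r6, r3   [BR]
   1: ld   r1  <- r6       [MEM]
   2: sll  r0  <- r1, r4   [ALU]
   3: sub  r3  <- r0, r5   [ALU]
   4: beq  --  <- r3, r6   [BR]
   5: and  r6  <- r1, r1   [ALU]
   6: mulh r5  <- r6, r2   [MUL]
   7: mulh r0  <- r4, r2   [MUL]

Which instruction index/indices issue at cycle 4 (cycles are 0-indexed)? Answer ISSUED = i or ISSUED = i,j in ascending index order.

ISSUED = 6

  cy0 -> i0&i1 (bne.BR/ld.MEM) 2-wide
  cy1 -> i2 (sll.ALU) RAW r0
  cy2 -> i3 (sub.ALU) RAW r3
  cy3 -> i4&i5 (beq.BR/and.ALU) 2-wide
  cy4 -> i6 (mulh.MUL) no-port MUL/MUL
  cy5 -> i7 (mulh.MUL) tail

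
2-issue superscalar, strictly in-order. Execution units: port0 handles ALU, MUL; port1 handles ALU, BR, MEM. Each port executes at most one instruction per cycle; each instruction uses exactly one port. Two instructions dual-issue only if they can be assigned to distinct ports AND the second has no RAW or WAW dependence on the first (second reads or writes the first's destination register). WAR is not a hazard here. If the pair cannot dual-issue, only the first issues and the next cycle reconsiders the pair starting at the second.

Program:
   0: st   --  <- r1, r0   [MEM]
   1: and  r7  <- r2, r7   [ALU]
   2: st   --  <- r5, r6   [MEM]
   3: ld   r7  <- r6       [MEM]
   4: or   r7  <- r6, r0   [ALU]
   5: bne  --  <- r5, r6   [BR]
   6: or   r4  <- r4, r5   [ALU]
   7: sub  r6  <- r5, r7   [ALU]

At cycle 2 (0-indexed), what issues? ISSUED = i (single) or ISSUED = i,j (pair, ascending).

#0 head=0: st/and i0+i1 2-wide
#1 head=2: st i2 no-port MEM/MEM
#2 head=3: ld i3 WAW r7
#3 head=4: or/bne i4+i5 2-wide
#4 head=6: or/sub i6+i7 2-wide

ISSUED = 3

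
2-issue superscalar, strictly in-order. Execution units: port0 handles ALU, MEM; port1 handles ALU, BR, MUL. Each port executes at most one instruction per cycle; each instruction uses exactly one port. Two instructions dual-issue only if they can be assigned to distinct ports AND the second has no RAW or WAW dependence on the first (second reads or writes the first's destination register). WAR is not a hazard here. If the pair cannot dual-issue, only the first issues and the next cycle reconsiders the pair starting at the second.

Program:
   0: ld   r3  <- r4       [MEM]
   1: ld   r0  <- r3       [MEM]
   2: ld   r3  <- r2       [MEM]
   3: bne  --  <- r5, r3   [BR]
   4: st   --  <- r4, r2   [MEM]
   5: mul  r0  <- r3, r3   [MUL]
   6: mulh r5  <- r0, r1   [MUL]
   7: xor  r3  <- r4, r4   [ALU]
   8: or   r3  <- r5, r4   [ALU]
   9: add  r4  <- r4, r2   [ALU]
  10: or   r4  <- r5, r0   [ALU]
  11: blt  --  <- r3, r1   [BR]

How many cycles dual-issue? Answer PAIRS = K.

  cy0 -> i0 (ld.MEM) no-port MEM/MEM
  cy1 -> i1 (ld.MEM) no-port MEM/MEM
  cy2 -> i2 (ld.MEM) RAW r3
  cy3 -> i3&i4 (bne.BR st.MEM) 2-wide
  cy4 -> i5 (mul.MUL) no-port MUL/MUL
  cy5 -> i6&i7 (mulh.MUL xor.ALU) 2-wide
  cy6 -> i8&i9 (or.ALU add.ALU) 2-wide
  cy7 -> i10&i11 (or.ALU blt.BR) 2-wide

PAIRS = 4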